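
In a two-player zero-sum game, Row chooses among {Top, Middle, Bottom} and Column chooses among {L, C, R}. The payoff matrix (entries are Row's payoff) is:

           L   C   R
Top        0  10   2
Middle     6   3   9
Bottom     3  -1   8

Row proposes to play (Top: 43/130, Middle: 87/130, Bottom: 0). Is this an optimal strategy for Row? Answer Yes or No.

Against L this mix gives (43/130)·0 + (87/130)·6 = 261/65.
Against C this mix gives (43/130)·10 + (87/130)·3 = 691/130.
Against R this mix gives (43/130)·2 + (87/130)·9 = 869/130.
Column will play L, holding Row to 261/65. Shifting weight toward the row that does better against L would raise this floor (the equalizing mix achieves 60/13 against both L and C), so the proposed strategy is not optimal.

No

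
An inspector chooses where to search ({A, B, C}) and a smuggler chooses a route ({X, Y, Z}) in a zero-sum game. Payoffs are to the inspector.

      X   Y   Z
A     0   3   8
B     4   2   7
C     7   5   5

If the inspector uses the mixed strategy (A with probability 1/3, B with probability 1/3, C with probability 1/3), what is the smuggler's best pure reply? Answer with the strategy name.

Y

If the smuggler plays X, the inspector's expected payoff is (1/3)·0 + (1/3)·4 + (1/3)·7 = 11/3.
If the smuggler plays Y, the inspector's expected payoff is (1/3)·3 + (1/3)·2 + (1/3)·5 = 10/3.
If the smuggler plays Z, the inspector's expected payoff is (1/3)·8 + (1/3)·7 + (1/3)·5 = 20/3.
The smuggler minimizes the inspector's payoff; the smallest is 10/3, so the best response is Y.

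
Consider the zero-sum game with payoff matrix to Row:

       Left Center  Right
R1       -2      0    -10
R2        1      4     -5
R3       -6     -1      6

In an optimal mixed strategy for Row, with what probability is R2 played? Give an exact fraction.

Row minima: R1 → -10, R2 → -5, R3 → -6; maximin = -5.
Column maxima: Left → 1, Center → 4, Right → 6; minimax = 1.
-5 ≠ 1, so there is no saddle point; optimal play is mixed.
R1 is strictly dominated by R2, so Row never plays it.
Center is strictly dominated by Left (it gives Row strictly more in every row), so Column never plays it.
On the remaining 2×2 (R2, R3 vs Left, Right):
Let Row play R2 with probability p. Expected payoff against Left: 1p + (-6)(1−p) = 7p − 6; against Right: (-5)p + 6(1−p) = −11p + 6.
Setting these equal: 7p − 6 = −11p + 6 ⇒ 18p = 12 ⇒ p = 2/3, and the value is (7)·(2/3) − 6 = -4/3.
For Column: with q = P(Left), equating R2's and R3's payoffs gives 6q − 5 = −12q + 6 ⇒ q = 11/18.

2/3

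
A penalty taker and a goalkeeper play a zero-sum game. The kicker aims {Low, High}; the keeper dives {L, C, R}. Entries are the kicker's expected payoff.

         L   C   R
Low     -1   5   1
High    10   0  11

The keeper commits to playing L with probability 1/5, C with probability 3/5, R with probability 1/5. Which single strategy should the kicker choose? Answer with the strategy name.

High

Expected payoff of Low: (1/5)·(-1) + (3/5)·5 + (1/5)·1 = 3.
Expected payoff of High: (1/5)·10 + (3/5)·0 + (1/5)·11 = 21/5.
The largest is 21/5, so the kicker's best response is High.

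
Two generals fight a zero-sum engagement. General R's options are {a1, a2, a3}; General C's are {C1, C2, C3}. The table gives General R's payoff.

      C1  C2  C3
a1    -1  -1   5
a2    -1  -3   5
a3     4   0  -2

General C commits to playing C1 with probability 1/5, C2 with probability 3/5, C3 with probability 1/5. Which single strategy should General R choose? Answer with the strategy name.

Expected payoff of a1: (1/5)·(-1) + (3/5)·(-1) + (1/5)·5 = 1/5.
Expected payoff of a2: (1/5)·(-1) + (3/5)·(-3) + (1/5)·5 = -1.
Expected payoff of a3: (1/5)·4 + (3/5)·0 + (1/5)·(-2) = 2/5.
The largest is 2/5, so General R's best response is a3.

a3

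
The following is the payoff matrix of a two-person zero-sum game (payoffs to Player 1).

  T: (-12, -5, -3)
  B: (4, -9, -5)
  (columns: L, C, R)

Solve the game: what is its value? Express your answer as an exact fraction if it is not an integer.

Row minima: T → -12, B → -9; maximin = -9.
Column maxima: L → 4, C → -5, R → -3; minimax = -5.
-9 ≠ -5, so there is no saddle point; optimal play is mixed.
R is strictly dominated by C (it gives Player 1 strictly more in every row), so Player 2 never plays it.
On the remaining 2×2 (T, B vs L, C):
Let Player 1 play T with probability p. Expected payoff against L: (-12)p + 4(1−p) = −16p + 4; against C: (-5)p + (-9)(1−p) = 4p − 9.
Setting these equal: −16p + 4 = 4p − 9 ⇒ −20p = -13 ⇒ p = 13/20, and the value is (-16)·(13/20) + 4 = -32/5.
For Player 2: with q = P(L), equating T's and B's payoffs gives −7q − 5 = 13q − 9 ⇒ q = 1/5.

-32/5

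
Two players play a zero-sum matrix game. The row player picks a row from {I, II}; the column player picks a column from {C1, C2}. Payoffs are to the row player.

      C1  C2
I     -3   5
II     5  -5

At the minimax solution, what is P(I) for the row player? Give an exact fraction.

Row minima: I → -3, II → -5; maximin = -3.
Column maxima: C1 → 5, C2 → 5; minimax = 5.
-3 ≠ 5, so there is no saddle point; optimal play is mixed.
Let the row player play I with probability p. Expected payoff against C1: (-3)p + 5(1−p) = −8p + 5; against C2: 5p + (-5)(1−p) = 10p − 5.
Setting these equal: −8p + 5 = 10p − 5 ⇒ −18p = -10 ⇒ p = 5/9, and the value is (-8)·(5/9) + 5 = 5/9.
For the column player: with q = P(C1), equating I's and II's payoffs gives −8q + 5 = 10q − 5 ⇒ q = 5/9.

5/9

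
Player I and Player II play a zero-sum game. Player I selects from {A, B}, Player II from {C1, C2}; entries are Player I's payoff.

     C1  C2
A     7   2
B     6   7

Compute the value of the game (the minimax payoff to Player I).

37/6

Row minima: A → 2, B → 6; maximin = 6.
Column maxima: C1 → 7, C2 → 7; minimax = 7.
6 ≠ 7, so there is no saddle point; optimal play is mixed.
Let Player I play A with probability p. Expected payoff against C1: 7p + 6(1−p) = p + 6; against C2: 2p + 7(1−p) = −5p + 7.
Setting these equal: p + 6 = −5p + 7 ⇒ 6p = 1 ⇒ p = 1/6, and the value is (1)·(1/6) + 6 = 37/6.
For Player II: with q = P(C1), equating A's and B's payoffs gives 5q + 2 = −q + 7 ⇒ q = 5/6.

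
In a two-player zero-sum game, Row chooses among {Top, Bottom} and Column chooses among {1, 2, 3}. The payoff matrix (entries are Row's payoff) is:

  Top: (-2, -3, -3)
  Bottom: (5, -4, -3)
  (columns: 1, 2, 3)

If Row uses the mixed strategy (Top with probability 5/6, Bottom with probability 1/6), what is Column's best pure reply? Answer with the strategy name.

2

If Column plays 1, Row's expected payoff is (5/6)·(-2) + (1/6)·5 = -5/6.
If Column plays 2, Row's expected payoff is (5/6)·(-3) + (1/6)·(-4) = -19/6.
If Column plays 3, Row's expected payoff is (5/6)·(-3) + (1/6)·(-3) = -3.
Column minimizes Row's payoff; the smallest is -19/6, so the best response is 2.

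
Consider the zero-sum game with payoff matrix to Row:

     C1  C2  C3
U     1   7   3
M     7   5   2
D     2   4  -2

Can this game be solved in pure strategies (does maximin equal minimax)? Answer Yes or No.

Row minima: U → 1, M → 2, D → -2; maximin = 2.
Column maxima: C1 → 7, C2 → 7, C3 → 3; minimax = 3.
2 ≠ 3, so no pure-strategy equilibrium exists.

No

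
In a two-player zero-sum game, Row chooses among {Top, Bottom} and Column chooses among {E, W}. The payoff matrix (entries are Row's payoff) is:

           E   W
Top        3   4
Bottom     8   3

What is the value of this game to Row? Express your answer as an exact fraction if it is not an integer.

Row minima: Top → 3, Bottom → 3; maximin = 3.
Column maxima: E → 8, W → 4; minimax = 4.
3 ≠ 4, so there is no saddle point; optimal play is mixed.
Let Row play Top with probability p. Expected payoff against E: 3p + 8(1−p) = −5p + 8; against W: 4p + 3(1−p) = p + 3.
Setting these equal: −5p + 8 = p + 3 ⇒ −6p = -5 ⇒ p = 5/6, and the value is (-5)·(5/6) + 8 = 23/6.
For Column: with q = P(E), equating Top's and Bottom's payoffs gives −q + 4 = 5q + 3 ⇒ q = 1/6.

23/6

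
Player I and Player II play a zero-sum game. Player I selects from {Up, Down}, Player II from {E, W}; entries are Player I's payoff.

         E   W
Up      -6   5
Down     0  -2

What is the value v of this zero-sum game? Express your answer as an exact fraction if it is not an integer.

-12/13

Row minima: Up → -6, Down → -2; maximin = -2.
Column maxima: E → 0, W → 5; minimax = 0.
-2 ≠ 0, so there is no saddle point; optimal play is mixed.
Let Player I play Up with probability p. Expected payoff against E: (-6)p + 0(1−p) = −6p; against W: 5p + (-2)(1−p) = 7p − 2.
Setting these equal: −6p = 7p − 2 ⇒ −13p = -2 ⇒ p = 2/13, and the value is (-6)·(2/13) = -12/13.
For Player II: with q = P(E), equating Up's and Down's payoffs gives −11q + 5 = 2q − 2 ⇒ q = 7/13.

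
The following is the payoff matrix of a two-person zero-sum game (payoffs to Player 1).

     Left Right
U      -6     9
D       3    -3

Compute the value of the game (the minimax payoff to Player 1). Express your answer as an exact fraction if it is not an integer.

Row minima: U → -6, D → -3; maximin = -3.
Column maxima: Left → 3, Right → 9; minimax = 3.
-3 ≠ 3, so there is no saddle point; optimal play is mixed.
Let Player 1 play U with probability p. Expected payoff against Left: (-6)p + 3(1−p) = −9p + 3; against Right: 9p + (-3)(1−p) = 12p − 3.
Setting these equal: −9p + 3 = 12p − 3 ⇒ −21p = -6 ⇒ p = 2/7, and the value is (-9)·(2/7) + 3 = 3/7.
For Player 2: with q = P(Left), equating U's and D's payoffs gives −15q + 9 = 6q − 3 ⇒ q = 4/7.

3/7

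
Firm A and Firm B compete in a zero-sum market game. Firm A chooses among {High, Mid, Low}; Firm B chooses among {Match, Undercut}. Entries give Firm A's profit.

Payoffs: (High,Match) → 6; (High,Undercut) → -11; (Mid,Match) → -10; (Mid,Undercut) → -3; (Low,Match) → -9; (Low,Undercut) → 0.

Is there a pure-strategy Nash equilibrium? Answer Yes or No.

Row minima: High → -11, Mid → -10, Low → -9; maximin = -9.
Column maxima: Match → 6, Undercut → 0; minimax = 0.
-9 ≠ 0, so no pure-strategy equilibrium exists.

No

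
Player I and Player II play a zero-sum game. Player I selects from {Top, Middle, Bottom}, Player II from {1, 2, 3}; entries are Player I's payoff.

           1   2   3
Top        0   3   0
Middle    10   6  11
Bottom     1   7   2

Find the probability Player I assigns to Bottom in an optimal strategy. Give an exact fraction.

Row minima: Top → 0, Middle → 6, Bottom → 1; maximin = 6.
Column maxima: 1 → 10, 2 → 7, 3 → 11; minimax = 7.
6 ≠ 7, so there is no saddle point; optimal play is mixed.
Top is strictly dominated by Middle, so Player I never plays it.
With Top eliminated, 3 is strictly dominated by 1 (it gives Player I strictly more in every remaining row), so Player II never plays it.
On the remaining 2×2 (Middle, Bottom vs 1, 2):
Let Player I play Middle with probability p. Expected payoff against 1: 10p + 1(1−p) = 9p + 1; against 2: 6p + 7(1−p) = −p + 7.
Setting these equal: 9p + 1 = −p + 7 ⇒ 10p = 6 ⇒ p = 3/5, and the value is (9)·(3/5) + 1 = 32/5.
For Player II: with q = P(1), equating Middle's and Bottom's payoffs gives 4q + 6 = −6q + 7 ⇒ q = 1/10.

2/5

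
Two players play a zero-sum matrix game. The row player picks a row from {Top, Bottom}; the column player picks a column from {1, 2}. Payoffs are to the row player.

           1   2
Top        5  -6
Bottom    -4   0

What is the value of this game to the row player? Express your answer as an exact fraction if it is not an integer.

-8/5

Row minima: Top → -6, Bottom → -4; maximin = -4.
Column maxima: 1 → 5, 2 → 0; minimax = 0.
-4 ≠ 0, so there is no saddle point; optimal play is mixed.
Let the row player play Top with probability p. Expected payoff against 1: 5p + (-4)(1−p) = 9p − 4; against 2: (-6)p + 0(1−p) = −6p.
Setting these equal: 9p − 4 = −6p ⇒ 15p = 4 ⇒ p = 4/15, and the value is (9)·(4/15) − 4 = -8/5.
For the column player: with q = P(1), equating Top's and Bottom's payoffs gives 11q − 6 = −4q ⇒ q = 2/5.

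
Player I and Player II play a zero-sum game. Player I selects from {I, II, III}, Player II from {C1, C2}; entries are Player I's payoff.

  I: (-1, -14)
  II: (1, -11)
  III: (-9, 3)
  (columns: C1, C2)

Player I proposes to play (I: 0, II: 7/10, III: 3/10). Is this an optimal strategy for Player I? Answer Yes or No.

No

Against C1 this mix gives (7/10)·1 + (3/10)·(-9) = -2.
Against C2 this mix gives (7/10)·(-11) + (3/10)·3 = -34/5.
Player II will play C2, holding Player I to -34/5. Shifting weight toward the row that does better against C2 would raise this floor (the equalizing mix achieves -4 against both C2 and C1), so the proposed strategy is not optimal.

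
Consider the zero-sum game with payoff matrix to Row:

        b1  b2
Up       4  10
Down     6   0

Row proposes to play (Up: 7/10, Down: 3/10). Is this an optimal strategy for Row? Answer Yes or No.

No

Against b1 this mix gives (7/10)·4 + (3/10)·6 = 23/5.
Against b2 this mix gives (7/10)·10 + (3/10)·0 = 7.
Column will play b1, holding Row to 23/5. Shifting weight toward the row that does better against b1 would raise this floor (the equalizing mix achieves 5 against both b1 and b2), so the proposed strategy is not optimal.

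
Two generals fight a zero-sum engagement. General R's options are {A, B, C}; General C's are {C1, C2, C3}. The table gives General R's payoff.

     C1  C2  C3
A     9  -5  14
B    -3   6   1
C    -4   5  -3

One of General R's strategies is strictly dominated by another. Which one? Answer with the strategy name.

B gives a strictly higher payoff than C against every column: -3 > -4, 6 > 5, 1 > -3.
So C is strictly dominated and General R never plays it.

C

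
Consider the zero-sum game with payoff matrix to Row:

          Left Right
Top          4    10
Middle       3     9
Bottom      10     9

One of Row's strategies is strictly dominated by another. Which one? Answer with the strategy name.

Middle

Top gives a strictly higher payoff than Middle against every column: 4 > 3, 10 > 9.
So Middle is strictly dominated and Row never plays it.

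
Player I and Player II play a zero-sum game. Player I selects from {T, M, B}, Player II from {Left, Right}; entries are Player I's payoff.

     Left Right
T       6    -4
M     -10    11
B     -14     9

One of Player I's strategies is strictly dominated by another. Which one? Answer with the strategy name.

B

M gives a strictly higher payoff than B against every column: -10 > -14, 11 > 9.
So B is strictly dominated and Player I never plays it.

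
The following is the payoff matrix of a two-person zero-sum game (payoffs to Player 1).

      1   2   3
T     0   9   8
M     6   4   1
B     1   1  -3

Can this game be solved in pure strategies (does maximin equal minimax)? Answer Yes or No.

No

Row minima: T → 0, M → 1, B → -3; maximin = 1.
Column maxima: 1 → 6, 2 → 9, 3 → 8; minimax = 6.
1 ≠ 6, so no pure-strategy equilibrium exists.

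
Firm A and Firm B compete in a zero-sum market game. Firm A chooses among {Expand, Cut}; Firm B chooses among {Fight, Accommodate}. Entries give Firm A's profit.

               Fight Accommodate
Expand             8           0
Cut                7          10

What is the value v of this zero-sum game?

80/11

Row minima: Expand → 0, Cut → 7; maximin = 7.
Column maxima: Fight → 8, Accommodate → 10; minimax = 8.
7 ≠ 8, so there is no saddle point; optimal play is mixed.
Let Firm A play Expand with probability p. Expected payoff against Fight: 8p + 7(1−p) = p + 7; against Accommodate: 0p + 10(1−p) = −10p + 10.
Setting these equal: p + 7 = −10p + 10 ⇒ 11p = 3 ⇒ p = 3/11, and the value is (1)·(3/11) + 7 = 80/11.
For Firm B: with q = P(Fight), equating Expand's and Cut's payoffs gives 8q = −3q + 10 ⇒ q = 10/11.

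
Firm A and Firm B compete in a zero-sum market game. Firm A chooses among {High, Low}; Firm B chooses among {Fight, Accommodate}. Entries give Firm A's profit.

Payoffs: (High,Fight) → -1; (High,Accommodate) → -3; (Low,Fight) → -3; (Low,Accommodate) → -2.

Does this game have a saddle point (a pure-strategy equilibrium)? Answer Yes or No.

No

Row minima: High → -3, Low → -3; maximin = -3.
Column maxima: Fight → -1, Accommodate → -2; minimax = -2.
-3 ≠ -2, so no pure-strategy equilibrium exists.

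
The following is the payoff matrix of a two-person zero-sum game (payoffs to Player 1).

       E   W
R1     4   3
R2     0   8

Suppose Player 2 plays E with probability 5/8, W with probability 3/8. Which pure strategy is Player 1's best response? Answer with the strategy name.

Expected payoff of R1: (5/8)·4 + (3/8)·3 = 29/8.
Expected payoff of R2: (5/8)·0 + (3/8)·8 = 3.
The largest is 29/8, so Player 1's best response is R1.

R1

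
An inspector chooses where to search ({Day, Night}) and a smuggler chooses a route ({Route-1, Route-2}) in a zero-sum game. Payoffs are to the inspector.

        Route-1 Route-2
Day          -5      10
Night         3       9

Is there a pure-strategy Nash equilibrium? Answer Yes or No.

Row minima: Day → -5, Night → 3; maximin = 3.
Column maxima: Route-1 → 3, Route-2 → 10; minimax = 3.
maximin = minimax = 3, so a saddle point exists.

Yes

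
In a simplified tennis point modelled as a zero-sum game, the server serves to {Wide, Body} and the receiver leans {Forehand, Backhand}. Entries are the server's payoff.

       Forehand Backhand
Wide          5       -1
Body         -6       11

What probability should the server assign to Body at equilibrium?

6/23

Row minima: Wide → -1, Body → -6; maximin = -1.
Column maxima: Forehand → 5, Backhand → 11; minimax = 5.
-1 ≠ 5, so there is no saddle point; optimal play is mixed.
Let the server play Wide with probability p. Expected payoff against Forehand: 5p + (-6)(1−p) = 11p − 6; against Backhand: (-1)p + 11(1−p) = −12p + 11.
Setting these equal: 11p − 6 = −12p + 11 ⇒ 23p = 17 ⇒ p = 17/23, and the value is (11)·(17/23) − 6 = 49/23.
For the receiver: with q = P(Forehand), equating Wide's and Body's payoffs gives 6q − 1 = −17q + 11 ⇒ q = 12/23.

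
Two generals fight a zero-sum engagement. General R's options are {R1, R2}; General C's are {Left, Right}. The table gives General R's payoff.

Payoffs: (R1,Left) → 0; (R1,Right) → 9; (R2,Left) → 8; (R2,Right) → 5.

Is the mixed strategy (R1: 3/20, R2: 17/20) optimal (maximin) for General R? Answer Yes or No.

Against Left this mix gives (3/20)·0 + (17/20)·8 = 34/5.
Against Right this mix gives (3/20)·9 + (17/20)·5 = 28/5.
General C will play Right, holding General R to 28/5. Shifting weight toward the row that does better against Right would raise this floor (the equalizing mix achieves 6 against both Right and Left), so the proposed strategy is not optimal.

No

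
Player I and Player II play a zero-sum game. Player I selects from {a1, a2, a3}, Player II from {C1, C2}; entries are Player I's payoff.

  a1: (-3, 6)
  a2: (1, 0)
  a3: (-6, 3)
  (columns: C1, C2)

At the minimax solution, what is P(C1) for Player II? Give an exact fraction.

3/5

Row minima: a1 → -3, a2 → 0, a3 → -6; maximin = 0.
Column maxima: C1 → 1, C2 → 6; minimax = 1.
0 ≠ 1, so there is no saddle point; optimal play is mixed.
a3 is strictly dominated by a1, so Player I never plays it.
On the remaining 2×2 (a1, a2 vs C1, C2):
Let Player I play a1 with probability p. Expected payoff against C1: (-3)p + 1(1−p) = −4p + 1; against C2: 6p + 0(1−p) = 6p.
Setting these equal: −4p + 1 = 6p ⇒ −10p = -1 ⇒ p = 1/10, and the value is (-4)·(1/10) + 1 = 3/5.
For Player II: with q = P(C1), equating a1's and a2's payoffs gives −9q + 6 = q ⇒ q = 3/5.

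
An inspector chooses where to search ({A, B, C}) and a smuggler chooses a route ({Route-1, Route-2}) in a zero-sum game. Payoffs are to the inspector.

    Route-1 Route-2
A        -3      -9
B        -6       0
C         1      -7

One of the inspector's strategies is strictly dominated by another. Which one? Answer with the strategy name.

A

C gives a strictly higher payoff than A against every column: 1 > -3, -7 > -9.
So A is strictly dominated and the inspector never plays it.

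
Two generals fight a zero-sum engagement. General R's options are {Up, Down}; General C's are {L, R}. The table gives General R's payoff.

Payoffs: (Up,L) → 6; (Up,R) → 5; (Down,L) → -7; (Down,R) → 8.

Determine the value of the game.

Row minima: Up → 5, Down → -7; maximin = 5.
Column maxima: L → 6, R → 8; minimax = 6.
5 ≠ 6, so there is no saddle point; optimal play is mixed.
Let General R play Up with probability p. Expected payoff against L: 6p + (-7)(1−p) = 13p − 7; against R: 5p + 8(1−p) = −3p + 8.
Setting these equal: 13p − 7 = −3p + 8 ⇒ 16p = 15 ⇒ p = 15/16, and the value is (13)·(15/16) − 7 = 83/16.
For General C: with q = P(L), equating Up's and Down's payoffs gives q + 5 = −15q + 8 ⇒ q = 3/16.

83/16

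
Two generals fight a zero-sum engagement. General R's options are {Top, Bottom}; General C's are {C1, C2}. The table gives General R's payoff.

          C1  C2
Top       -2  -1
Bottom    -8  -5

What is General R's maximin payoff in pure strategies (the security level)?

-2

Row minima: Top → -2, Bottom → -8.
The best of these is -2.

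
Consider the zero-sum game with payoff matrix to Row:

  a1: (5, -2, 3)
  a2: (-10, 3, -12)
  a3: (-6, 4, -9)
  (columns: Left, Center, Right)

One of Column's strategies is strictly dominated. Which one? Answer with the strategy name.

Right holds Row's payoff strictly below Left in every row: 3 < 5, -12 < -10, -9 < -6.
So Left is strictly dominated for Column.

Left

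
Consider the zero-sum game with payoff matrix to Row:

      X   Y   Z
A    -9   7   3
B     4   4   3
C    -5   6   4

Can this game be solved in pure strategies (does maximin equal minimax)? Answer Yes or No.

Row minima: A → -9, B → 3, C → -5; maximin = 3.
Column maxima: X → 4, Y → 7, Z → 4; minimax = 4.
3 ≠ 4, so no pure-strategy equilibrium exists.

No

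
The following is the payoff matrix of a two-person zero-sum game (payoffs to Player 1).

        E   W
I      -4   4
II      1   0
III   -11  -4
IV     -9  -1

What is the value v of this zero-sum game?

4/9

Row minima: I → -4, II → 0, III → -11, IV → -9; maximin = 0.
Column maxima: E → 1, W → 4; minimax = 1.
0 ≠ 1, so there is no saddle point; optimal play is mixed.
III is strictly dominated by I, so Player 1 never plays it.
IV is strictly dominated by I, so Player 1 never plays it.
On the remaining 2×2 (I, II vs E, W):
Let Player 1 play I with probability p. Expected payoff against E: (-4)p + 1(1−p) = −5p + 1; against W: 4p + 0(1−p) = 4p.
Setting these equal: −5p + 1 = 4p ⇒ −9p = -1 ⇒ p = 1/9, and the value is (-5)·(1/9) + 1 = 4/9.
For Player 2: with q = P(E), equating I's and II's payoffs gives −8q + 4 = q ⇒ q = 4/9.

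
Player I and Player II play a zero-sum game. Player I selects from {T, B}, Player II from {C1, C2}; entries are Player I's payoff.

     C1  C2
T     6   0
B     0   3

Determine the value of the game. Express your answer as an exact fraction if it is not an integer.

Row minima: T → 0, B → 0; maximin = 0.
Column maxima: C1 → 6, C2 → 3; minimax = 3.
0 ≠ 3, so there is no saddle point; optimal play is mixed.
Let Player I play T with probability p. Expected payoff against C1: 6p + 0(1−p) = 6p; against C2: 0p + 3(1−p) = −3p + 3.
Setting these equal: 6p = −3p + 3 ⇒ 9p = 3 ⇒ p = 1/3, and the value is (6)·(1/3) = 2.
For Player II: with q = P(C1), equating T's and B's payoffs gives 6q = −3q + 3 ⇒ q = 1/3.

2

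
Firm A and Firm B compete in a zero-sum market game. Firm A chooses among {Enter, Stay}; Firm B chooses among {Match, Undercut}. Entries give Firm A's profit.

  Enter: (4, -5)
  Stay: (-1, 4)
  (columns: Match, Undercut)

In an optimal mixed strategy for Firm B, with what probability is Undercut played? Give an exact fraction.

Row minima: Enter → -5, Stay → -1; maximin = -1.
Column maxima: Match → 4, Undercut → 4; minimax = 4.
-1 ≠ 4, so there is no saddle point; optimal play is mixed.
Let Firm A play Enter with probability p. Expected payoff against Match: 4p + (-1)(1−p) = 5p − 1; against Undercut: (-5)p + 4(1−p) = −9p + 4.
Setting these equal: 5p − 1 = −9p + 4 ⇒ 14p = 5 ⇒ p = 5/14, and the value is (5)·(5/14) − 1 = 11/14.
For Firm B: with q = P(Match), equating Enter's and Stay's payoffs gives 9q − 5 = −5q + 4 ⇒ q = 9/14.

5/14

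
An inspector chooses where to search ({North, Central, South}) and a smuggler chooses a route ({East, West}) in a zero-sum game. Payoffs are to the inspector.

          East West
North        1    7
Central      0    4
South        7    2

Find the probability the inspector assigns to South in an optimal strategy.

6/11

Row minima: North → 1, Central → 0, South → 2; maximin = 2.
Column maxima: East → 7, West → 7; minimax = 7.
2 ≠ 7, so there is no saddle point; optimal play is mixed.
Central is strictly dominated by North, so the inspector never plays it.
On the remaining 2×2 (North, South vs East, West):
Let the inspector play North with probability p. Expected payoff against East: 1p + 7(1−p) = −6p + 7; against West: 7p + 2(1−p) = 5p + 2.
Setting these equal: −6p + 7 = 5p + 2 ⇒ −11p = -5 ⇒ p = 5/11, and the value is (-6)·(5/11) + 7 = 47/11.
For the smuggler: with q = P(East), equating North's and South's payoffs gives −6q + 7 = 5q + 2 ⇒ q = 5/11.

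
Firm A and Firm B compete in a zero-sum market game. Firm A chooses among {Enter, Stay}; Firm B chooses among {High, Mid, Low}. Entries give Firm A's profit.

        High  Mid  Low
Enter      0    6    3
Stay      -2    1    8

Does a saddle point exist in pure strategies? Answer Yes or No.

Yes

Row minima: Enter → 0, Stay → -2; maximin = 0.
Column maxima: High → 0, Mid → 6, Low → 8; minimax = 0.
maximin = minimax = 0, so a saddle point exists.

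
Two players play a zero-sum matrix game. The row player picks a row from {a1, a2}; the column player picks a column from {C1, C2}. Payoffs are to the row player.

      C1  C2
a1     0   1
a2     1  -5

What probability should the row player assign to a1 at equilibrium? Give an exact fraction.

6/7

Row minima: a1 → 0, a2 → -5; maximin = 0.
Column maxima: C1 → 1, C2 → 1; minimax = 1.
0 ≠ 1, so there is no saddle point; optimal play is mixed.
Let the row player play a1 with probability p. Expected payoff against C1: 0p + 1(1−p) = −p + 1; against C2: 1p + (-5)(1−p) = 6p − 5.
Setting these equal: −p + 1 = 6p − 5 ⇒ −7p = -6 ⇒ p = 6/7, and the value is (-1)·(6/7) + 1 = 1/7.
For the column player: with q = P(C1), equating a1's and a2's payoffs gives −q + 1 = 6q − 5 ⇒ q = 6/7.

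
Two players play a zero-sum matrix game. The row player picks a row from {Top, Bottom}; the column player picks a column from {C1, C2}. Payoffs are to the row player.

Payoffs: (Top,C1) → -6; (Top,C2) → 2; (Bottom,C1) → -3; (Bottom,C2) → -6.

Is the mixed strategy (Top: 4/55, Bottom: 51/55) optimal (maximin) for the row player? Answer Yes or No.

No

Against C1 this mix gives (4/55)·(-6) + (51/55)·(-3) = -177/55.
Against C2 this mix gives (4/55)·2 + (51/55)·(-6) = -298/55.
The column player will play C2, holding the row player to -298/55. Shifting weight toward the row that does better against C2 would raise this floor (the equalizing mix achieves -42/11 against both C2 and C1), so the proposed strategy is not optimal.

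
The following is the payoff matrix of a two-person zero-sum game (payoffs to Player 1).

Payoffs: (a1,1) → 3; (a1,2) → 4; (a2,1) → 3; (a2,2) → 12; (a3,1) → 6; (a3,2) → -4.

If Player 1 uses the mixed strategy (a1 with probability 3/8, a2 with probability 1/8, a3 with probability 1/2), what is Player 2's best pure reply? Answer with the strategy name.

If Player 2 plays 1, Player 1's expected payoff is (3/8)·3 + (1/8)·3 + (1/2)·6 = 9/2.
If Player 2 plays 2, Player 1's expected payoff is (3/8)·4 + (1/8)·12 + (1/2)·(-4) = 1.
Player 2 minimizes Player 1's payoff; the smallest is 1, so the best response is 2.

2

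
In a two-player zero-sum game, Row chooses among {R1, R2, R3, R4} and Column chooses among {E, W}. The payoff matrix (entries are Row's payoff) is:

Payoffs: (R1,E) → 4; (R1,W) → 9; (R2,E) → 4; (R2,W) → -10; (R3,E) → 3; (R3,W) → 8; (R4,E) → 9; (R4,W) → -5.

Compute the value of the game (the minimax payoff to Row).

Row minima: R1 → 4, R2 → -10, R3 → 3, R4 → -5; maximin = 4.
Column maxima: E → 9, W → 9; minimax = 9.
4 ≠ 9, so there is no saddle point; optimal play is mixed.
R2 is strictly dominated by R4, so Row never plays it.
R3 is strictly dominated by R1, so Row never plays it.
On the remaining 2×2 (R1, R4 vs E, W):
Let Row play R1 with probability p. Expected payoff against E: 4p + 9(1−p) = −5p + 9; against W: 9p + (-5)(1−p) = 14p − 5.
Setting these equal: −5p + 9 = 14p − 5 ⇒ −19p = -14 ⇒ p = 14/19, and the value is (-5)·(14/19) + 9 = 101/19.
For Column: with q = P(E), equating R1's and R4's payoffs gives −5q + 9 = 14q − 5 ⇒ q = 14/19.

101/19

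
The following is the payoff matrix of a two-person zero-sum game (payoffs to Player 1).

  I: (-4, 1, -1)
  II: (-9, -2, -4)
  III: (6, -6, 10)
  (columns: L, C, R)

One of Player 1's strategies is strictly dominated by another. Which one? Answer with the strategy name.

I gives a strictly higher payoff than II against every column: -4 > -9, 1 > -2, -1 > -4.
So II is strictly dominated and Player 1 never plays it.

II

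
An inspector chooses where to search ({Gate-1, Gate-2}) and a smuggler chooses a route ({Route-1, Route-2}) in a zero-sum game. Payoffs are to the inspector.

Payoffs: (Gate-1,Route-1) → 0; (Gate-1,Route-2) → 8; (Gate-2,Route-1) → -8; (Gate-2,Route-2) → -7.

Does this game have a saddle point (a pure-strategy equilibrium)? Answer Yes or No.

Yes

Row minima: Gate-1 → 0, Gate-2 → -8; maximin = 0.
Column maxima: Route-1 → 0, Route-2 → 8; minimax = 0.
maximin = minimax = 0, so a saddle point exists.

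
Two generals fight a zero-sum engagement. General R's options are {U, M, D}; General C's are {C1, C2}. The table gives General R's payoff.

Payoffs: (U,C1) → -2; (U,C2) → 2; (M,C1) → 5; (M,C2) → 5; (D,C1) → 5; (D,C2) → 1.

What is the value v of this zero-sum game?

5

Row minima: U → -2, M → 5, D → 1; maximin = 5.
Column maxima: C1 → 5, C2 → 5; minimax = 5.
Since maximin = minimax = 5, there is a saddle point and the value is 5.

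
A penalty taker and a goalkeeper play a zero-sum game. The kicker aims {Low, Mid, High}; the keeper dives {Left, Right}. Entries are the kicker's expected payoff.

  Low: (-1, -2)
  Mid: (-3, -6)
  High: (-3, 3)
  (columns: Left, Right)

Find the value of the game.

-9/7

Row minima: Low → -2, Mid → -6, High → -3; maximin = -2.
Column maxima: Left → -1, Right → 3; minimax = -1.
-2 ≠ -1, so there is no saddle point; optimal play is mixed.
Mid is strictly dominated by Low, so the kicker never plays it.
On the remaining 2×2 (Low, High vs Left, Right):
Let the kicker play Low with probability p. Expected payoff against Left: (-1)p + (-3)(1−p) = 2p − 3; against Right: (-2)p + 3(1−p) = −5p + 3.
Setting these equal: 2p − 3 = −5p + 3 ⇒ 7p = 6 ⇒ p = 6/7, and the value is (2)·(6/7) − 3 = -9/7.
For the keeper: with q = P(Left), equating Low's and High's payoffs gives q − 2 = −6q + 3 ⇒ q = 5/7.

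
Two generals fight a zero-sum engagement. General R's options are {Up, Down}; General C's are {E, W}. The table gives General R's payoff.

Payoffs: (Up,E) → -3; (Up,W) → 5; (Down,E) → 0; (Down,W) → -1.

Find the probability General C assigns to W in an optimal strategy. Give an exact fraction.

1/3

Row minima: Up → -3, Down → -1; maximin = -1.
Column maxima: E → 0, W → 5; minimax = 0.
-1 ≠ 0, so there is no saddle point; optimal play is mixed.
Let General R play Up with probability p. Expected payoff against E: (-3)p + 0(1−p) = −3p; against W: 5p + (-1)(1−p) = 6p − 1.
Setting these equal: −3p = 6p − 1 ⇒ −9p = -1 ⇒ p = 1/9, and the value is (-3)·(1/9) = -1/3.
For General C: with q = P(E), equating Up's and Down's payoffs gives −8q + 5 = q − 1 ⇒ q = 2/3.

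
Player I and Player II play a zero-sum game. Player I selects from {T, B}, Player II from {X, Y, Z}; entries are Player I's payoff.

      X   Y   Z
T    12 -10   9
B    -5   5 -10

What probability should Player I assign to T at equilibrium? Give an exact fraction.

15/34

Row minima: T → -10, B → -10; maximin = -10.
Column maxima: X → 12, Y → 5, Z → 9; minimax = 5.
-10 ≠ 5, so there is no saddle point; optimal play is mixed.
X is strictly dominated by Z (it gives Player I strictly more in every row), so Player II never plays it.
On the remaining 2×2 (T, B vs Y, Z):
Let Player I play T with probability p. Expected payoff against Y: (-10)p + 5(1−p) = −15p + 5; against Z: 9p + (-10)(1−p) = 19p − 10.
Setting these equal: −15p + 5 = 19p − 10 ⇒ −34p = -15 ⇒ p = 15/34, and the value is (-15)·(15/34) + 5 = -55/34.
For Player II: with q = P(Y), equating T's and B's payoffs gives −19q + 9 = 15q − 10 ⇒ q = 19/34.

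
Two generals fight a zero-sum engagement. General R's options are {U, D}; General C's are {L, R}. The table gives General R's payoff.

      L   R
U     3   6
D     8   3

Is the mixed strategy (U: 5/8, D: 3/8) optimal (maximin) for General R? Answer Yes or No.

Against L this mix gives (5/8)·3 + (3/8)·8 = 39/8.
Against R this mix gives (5/8)·6 + (3/8)·3 = 39/8.
All of General C's active replies (L, R) yield 39/8, and no column does worse for General R. The mix makes General C indifferent and guarantees 39/8, so it is optimal.

Yes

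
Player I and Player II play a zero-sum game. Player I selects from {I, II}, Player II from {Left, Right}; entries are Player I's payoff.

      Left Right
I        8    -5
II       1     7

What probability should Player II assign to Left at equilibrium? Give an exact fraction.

12/19

Row minima: I → -5, II → 1; maximin = 1.
Column maxima: Left → 8, Right → 7; minimax = 7.
1 ≠ 7, so there is no saddle point; optimal play is mixed.
Let Player I play I with probability p. Expected payoff against Left: 8p + 1(1−p) = 7p + 1; against Right: (-5)p + 7(1−p) = −12p + 7.
Setting these equal: 7p + 1 = −12p + 7 ⇒ 19p = 6 ⇒ p = 6/19, and the value is (7)·(6/19) + 1 = 61/19.
For Player II: with q = P(Left), equating I's and II's payoffs gives 13q − 5 = −6q + 7 ⇒ q = 12/19.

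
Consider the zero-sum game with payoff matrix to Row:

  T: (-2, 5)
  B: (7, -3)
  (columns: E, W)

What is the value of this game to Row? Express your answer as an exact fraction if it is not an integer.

Row minima: T → -2, B → -3; maximin = -2.
Column maxima: E → 7, W → 5; minimax = 5.
-2 ≠ 5, so there is no saddle point; optimal play is mixed.
Let Row play T with probability p. Expected payoff against E: (-2)p + 7(1−p) = −9p + 7; against W: 5p + (-3)(1−p) = 8p − 3.
Setting these equal: −9p + 7 = 8p − 3 ⇒ −17p = -10 ⇒ p = 10/17, and the value is (-9)·(10/17) + 7 = 29/17.
For Column: with q = P(E), equating T's and B's payoffs gives −7q + 5 = 10q − 3 ⇒ q = 8/17.

29/17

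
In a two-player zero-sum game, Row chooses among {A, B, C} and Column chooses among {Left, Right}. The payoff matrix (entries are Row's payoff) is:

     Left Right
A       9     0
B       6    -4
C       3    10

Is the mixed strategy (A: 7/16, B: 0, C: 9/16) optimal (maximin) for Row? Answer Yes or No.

Yes

Against Left this mix gives (7/16)·9 + (9/16)·3 = 45/8.
Against Right this mix gives (7/16)·0 + (9/16)·10 = 45/8.
All of Column's active replies (Left, Right) yield 45/8, and no column does worse for Row. The mix makes Column indifferent and guarantees 45/8, so it is optimal.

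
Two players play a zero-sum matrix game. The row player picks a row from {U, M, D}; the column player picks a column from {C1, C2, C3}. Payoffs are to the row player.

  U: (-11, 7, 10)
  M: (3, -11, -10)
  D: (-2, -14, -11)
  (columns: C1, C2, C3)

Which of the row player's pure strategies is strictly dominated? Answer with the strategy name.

D

M gives a strictly higher payoff than D against every column: 3 > -2, -11 > -14, -10 > -11.
So D is strictly dominated and the row player never plays it.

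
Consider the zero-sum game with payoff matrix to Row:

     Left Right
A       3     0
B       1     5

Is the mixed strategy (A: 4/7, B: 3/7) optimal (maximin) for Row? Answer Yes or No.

Against Left this mix gives (4/7)·3 + (3/7)·1 = 15/7.
Against Right this mix gives (4/7)·0 + (3/7)·5 = 15/7.
All of Column's active replies (Left, Right) yield 15/7, and no column does worse for Row. The mix makes Column indifferent and guarantees 15/7, so it is optimal.

Yes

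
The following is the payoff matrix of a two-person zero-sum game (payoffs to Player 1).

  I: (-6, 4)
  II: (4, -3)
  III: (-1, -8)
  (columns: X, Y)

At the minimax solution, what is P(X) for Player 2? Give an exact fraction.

Row minima: I → -6, II → -3, III → -8; maximin = -3.
Column maxima: X → 4, Y → 4; minimax = 4.
-3 ≠ 4, so there is no saddle point; optimal play is mixed.
III is strictly dominated by II, so Player 1 never plays it.
On the remaining 2×2 (I, II vs X, Y):
Let Player 1 play I with probability p. Expected payoff against X: (-6)p + 4(1−p) = −10p + 4; against Y: 4p + (-3)(1−p) = 7p − 3.
Setting these equal: −10p + 4 = 7p − 3 ⇒ −17p = -7 ⇒ p = 7/17, and the value is (-10)·(7/17) + 4 = -2/17.
For Player 2: with q = P(X), equating I's and II's payoffs gives −10q + 4 = 7q − 3 ⇒ q = 7/17.

7/17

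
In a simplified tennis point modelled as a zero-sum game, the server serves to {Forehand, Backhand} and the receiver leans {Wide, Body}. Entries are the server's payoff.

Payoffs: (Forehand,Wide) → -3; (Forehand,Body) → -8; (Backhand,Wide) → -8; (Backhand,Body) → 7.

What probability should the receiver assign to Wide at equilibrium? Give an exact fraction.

3/4

Row minima: Forehand → -8, Backhand → -8; maximin = -8.
Column maxima: Wide → -3, Body → 7; minimax = -3.
-8 ≠ -3, so there is no saddle point; optimal play is mixed.
Let the server play Forehand with probability p. Expected payoff against Wide: (-3)p + (-8)(1−p) = 5p − 8; against Body: (-8)p + 7(1−p) = −15p + 7.
Setting these equal: 5p − 8 = −15p + 7 ⇒ 20p = 15 ⇒ p = 3/4, and the value is (5)·(3/4) − 8 = -17/4.
For the receiver: with q = P(Wide), equating Forehand's and Backhand's payoffs gives 5q − 8 = −15q + 7 ⇒ q = 3/4.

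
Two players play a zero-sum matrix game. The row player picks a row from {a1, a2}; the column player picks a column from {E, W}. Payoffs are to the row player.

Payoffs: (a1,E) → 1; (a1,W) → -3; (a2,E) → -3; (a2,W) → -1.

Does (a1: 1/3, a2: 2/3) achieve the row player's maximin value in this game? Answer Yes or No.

Yes

Against E this mix gives (1/3)·1 + (2/3)·(-3) = -5/3.
Against W this mix gives (1/3)·(-3) + (2/3)·(-1) = -5/3.
All of the column player's active replies (E, W) yield -5/3, and no column does worse for the row player. The mix makes the column player indifferent and guarantees -5/3, so it is optimal.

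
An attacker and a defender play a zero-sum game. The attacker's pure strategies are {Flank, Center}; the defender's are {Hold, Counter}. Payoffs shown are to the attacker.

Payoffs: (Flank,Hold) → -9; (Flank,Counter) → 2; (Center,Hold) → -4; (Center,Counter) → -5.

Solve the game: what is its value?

Row minima: Flank → -9, Center → -5; maximin = -5.
Column maxima: Hold → -4, Counter → 2; minimax = -4.
-5 ≠ -4, so there is no saddle point; optimal play is mixed.
Let the attacker play Flank with probability p. Expected payoff against Hold: (-9)p + (-4)(1−p) = −5p − 4; against Counter: 2p + (-5)(1−p) = 7p − 5.
Setting these equal: −5p − 4 = 7p − 5 ⇒ −12p = -1 ⇒ p = 1/12, and the value is (-5)·(1/12) − 4 = -53/12.
For the defender: with q = P(Hold), equating Flank's and Center's payoffs gives −11q + 2 = q − 5 ⇒ q = 7/12.

-53/12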